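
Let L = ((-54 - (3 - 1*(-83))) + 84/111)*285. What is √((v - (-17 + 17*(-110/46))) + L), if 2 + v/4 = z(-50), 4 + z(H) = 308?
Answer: I*√27822840790/851 ≈ 196.01*I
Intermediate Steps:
z(H) = 304 (z(H) = -4 + 308 = 304)
v = 1208 (v = -8 + 4*304 = -8 + 1216 = 1208)
L = -1468320/37 (L = ((-54 - (3 + 83)) + 84*(1/111))*285 = ((-54 - 1*86) + 28/37)*285 = ((-54 - 86) + 28/37)*285 = (-140 + 28/37)*285 = -5152/37*285 = -1468320/37 ≈ -39684.)
√((v - (-17 + 17*(-110/46))) + L) = √((1208 - (-17 + 17*(-110/46))) - 1468320/37) = √((1208 - (-17 + 17*(-110*1/46))) - 1468320/37) = √((1208 - (-17 + 17*(-55/23))) - 1468320/37) = √((1208 - (-17 - 935/23)) - 1468320/37) = √((1208 - 1*(-1326/23)) - 1468320/37) = √((1208 + 1326/23) - 1468320/37) = √(29110/23 - 1468320/37) = √(-32694290/851) = I*√27822840790/851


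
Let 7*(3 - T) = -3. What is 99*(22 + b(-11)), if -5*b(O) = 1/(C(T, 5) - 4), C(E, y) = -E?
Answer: 566973/260 ≈ 2180.7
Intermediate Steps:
T = 24/7 (T = 3 - ⅐*(-3) = 3 + 3/7 = 24/7 ≈ 3.4286)
b(O) = 7/260 (b(O) = -1/(5*(-1*24/7 - 4)) = -1/(5*(-24/7 - 4)) = -1/(5*(-52/7)) = -⅕*(-7/52) = 7/260)
99*(22 + b(-11)) = 99*(22 + 7/260) = 99*(5727/260) = 566973/260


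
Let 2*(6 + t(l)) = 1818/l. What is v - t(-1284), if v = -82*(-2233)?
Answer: 78372239/428 ≈ 1.8311e+5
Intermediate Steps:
v = 183106
t(l) = -6 + 909/l (t(l) = -6 + (1818/l)/2 = -6 + 909/l)
v - t(-1284) = 183106 - (-6 + 909/(-1284)) = 183106 - (-6 + 909*(-1/1284)) = 183106 - (-6 - 303/428) = 183106 - 1*(-2871/428) = 183106 + 2871/428 = 78372239/428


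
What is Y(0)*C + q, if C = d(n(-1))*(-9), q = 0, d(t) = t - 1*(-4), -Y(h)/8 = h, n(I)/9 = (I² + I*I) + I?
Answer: 0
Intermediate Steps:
n(I) = 9*I + 18*I² (n(I) = 9*((I² + I*I) + I) = 9*((I² + I²) + I) = 9*(2*I² + I) = 9*(I + 2*I²) = 9*I + 18*I²)
Y(h) = -8*h
d(t) = 4 + t (d(t) = t + 4 = 4 + t)
C = -117 (C = (4 + 9*(-1)*(1 + 2*(-1)))*(-9) = (4 + 9*(-1)*(1 - 2))*(-9) = (4 + 9*(-1)*(-1))*(-9) = (4 + 9)*(-9) = 13*(-9) = -117)
Y(0)*C + q = -8*0*(-117) + 0 = 0*(-117) + 0 = 0 + 0 = 0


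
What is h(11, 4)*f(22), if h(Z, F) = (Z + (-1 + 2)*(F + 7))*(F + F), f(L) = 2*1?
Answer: 352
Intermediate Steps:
f(L) = 2
h(Z, F) = 2*F*(7 + F + Z) (h(Z, F) = (Z + 1*(7 + F))*(2*F) = (Z + (7 + F))*(2*F) = (7 + F + Z)*(2*F) = 2*F*(7 + F + Z))
h(11, 4)*f(22) = (2*4*(7 + 4 + 11))*2 = (2*4*22)*2 = 176*2 = 352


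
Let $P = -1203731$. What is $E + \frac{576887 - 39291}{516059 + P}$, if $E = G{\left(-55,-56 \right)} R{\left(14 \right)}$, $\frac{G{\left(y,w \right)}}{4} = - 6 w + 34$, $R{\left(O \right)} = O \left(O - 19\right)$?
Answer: $- \frac{17810839199}{171918} \approx -1.036 \cdot 10^{5}$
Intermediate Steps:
$R{\left(O \right)} = O \left(-19 + O\right)$
$G{\left(y,w \right)} = 136 - 24 w$ ($G{\left(y,w \right)} = 4 \left(- 6 w + 34\right) = 4 \left(34 - 6 w\right) = 136 - 24 w$)
$E = -103600$ ($E = \left(136 - -1344\right) 14 \left(-19 + 14\right) = \left(136 + 1344\right) 14 \left(-5\right) = 1480 \left(-70\right) = -103600$)
$E + \frac{576887 - 39291}{516059 + P} = -103600 + \frac{576887 - 39291}{516059 - 1203731} = -103600 + \frac{576887 + \left(-955728 + 916437\right)}{-687672} = -103600 + \left(576887 - 39291\right) \left(- \frac{1}{687672}\right) = -103600 + 537596 \left(- \frac{1}{687672}\right) = -103600 - \frac{134399}{171918} = - \frac{17810839199}{171918}$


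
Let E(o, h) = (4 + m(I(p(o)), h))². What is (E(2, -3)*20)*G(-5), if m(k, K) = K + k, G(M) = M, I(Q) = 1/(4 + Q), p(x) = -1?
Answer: -1600/9 ≈ -177.78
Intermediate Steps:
E(o, h) = (13/3 + h)² (E(o, h) = (4 + (h + 1/(4 - 1)))² = (4 + (h + 1/3))² = (4 + (h + ⅓))² = (4 + (⅓ + h))² = (13/3 + h)²)
(E(2, -3)*20)*G(-5) = (((13 + 3*(-3))²/9)*20)*(-5) = (((13 - 9)²/9)*20)*(-5) = (((⅑)*4²)*20)*(-5) = (((⅑)*16)*20)*(-5) = ((16/9)*20)*(-5) = (320/9)*(-5) = -1600/9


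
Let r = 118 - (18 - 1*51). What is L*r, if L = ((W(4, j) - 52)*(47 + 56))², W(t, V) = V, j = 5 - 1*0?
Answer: 3538727431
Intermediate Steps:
j = 5 (j = 5 + 0 = 5)
L = 23435281 (L = ((5 - 52)*(47 + 56))² = (-47*103)² = (-4841)² = 23435281)
r = 151 (r = 118 - (18 - 51) = 118 - 1*(-33) = 118 + 33 = 151)
L*r = 23435281*151 = 3538727431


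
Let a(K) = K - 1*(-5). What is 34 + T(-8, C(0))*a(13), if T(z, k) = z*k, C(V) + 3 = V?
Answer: 466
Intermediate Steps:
a(K) = 5 + K (a(K) = K + 5 = 5 + K)
C(V) = -3 + V
T(z, k) = k*z
34 + T(-8, C(0))*a(13) = 34 + ((-3 + 0)*(-8))*(5 + 13) = 34 - 3*(-8)*18 = 34 + 24*18 = 34 + 432 = 466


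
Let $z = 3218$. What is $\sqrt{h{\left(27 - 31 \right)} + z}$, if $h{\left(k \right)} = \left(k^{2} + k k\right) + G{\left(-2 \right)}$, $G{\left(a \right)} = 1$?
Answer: $\sqrt{3251} \approx 57.018$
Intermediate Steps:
$h{\left(k \right)} = 1 + 2 k^{2}$ ($h{\left(k \right)} = \left(k^{2} + k k\right) + 1 = \left(k^{2} + k^{2}\right) + 1 = 2 k^{2} + 1 = 1 + 2 k^{2}$)
$\sqrt{h{\left(27 - 31 \right)} + z} = \sqrt{\left(1 + 2 \left(27 - 31\right)^{2}\right) + 3218} = \sqrt{\left(1 + 2 \left(-4\right)^{2}\right) + 3218} = \sqrt{\left(1 + 2 \cdot 16\right) + 3218} = \sqrt{\left(1 + 32\right) + 3218} = \sqrt{33 + 3218} = \sqrt{3251}$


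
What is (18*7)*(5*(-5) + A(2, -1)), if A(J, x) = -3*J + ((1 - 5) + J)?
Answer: -4158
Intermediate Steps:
A(J, x) = -4 - 2*J (A(J, x) = -3*J + (-4 + J) = -4 - 2*J)
(18*7)*(5*(-5) + A(2, -1)) = (18*7)*(5*(-5) + (-4 - 2*2)) = 126*(-25 + (-4 - 4)) = 126*(-25 - 8) = 126*(-33) = -4158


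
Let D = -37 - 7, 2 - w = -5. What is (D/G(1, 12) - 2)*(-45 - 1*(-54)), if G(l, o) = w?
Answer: -522/7 ≈ -74.571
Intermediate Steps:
w = 7 (w = 2 - 1*(-5) = 2 + 5 = 7)
G(l, o) = 7
D = -44
(D/G(1, 12) - 2)*(-45 - 1*(-54)) = (-44/7 - 2)*(-45 - 1*(-54)) = (-44*⅐ - 2)*(-45 + 54) = (-44/7 - 2)*9 = -58/7*9 = -522/7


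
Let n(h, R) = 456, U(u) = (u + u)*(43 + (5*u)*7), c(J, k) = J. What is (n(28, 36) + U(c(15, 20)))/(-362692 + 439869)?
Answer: 17496/77177 ≈ 0.22670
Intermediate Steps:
U(u) = 2*u*(43 + 35*u) (U(u) = (2*u)*(43 + 35*u) = 2*u*(43 + 35*u))
(n(28, 36) + U(c(15, 20)))/(-362692 + 439869) = (456 + 2*15*(43 + 35*15))/(-362692 + 439869) = (456 + 2*15*(43 + 525))/77177 = (456 + 2*15*568)*(1/77177) = (456 + 17040)*(1/77177) = 17496*(1/77177) = 17496/77177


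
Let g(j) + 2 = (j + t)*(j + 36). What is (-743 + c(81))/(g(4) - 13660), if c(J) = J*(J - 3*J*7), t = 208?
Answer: 131963/5182 ≈ 25.466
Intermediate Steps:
g(j) = -2 + (36 + j)*(208 + j) (g(j) = -2 + (j + 208)*(j + 36) = -2 + (208 + j)*(36 + j) = -2 + (36 + j)*(208 + j))
c(J) = -20*J**2 (c(J) = J*(J - 21*J) = J*(-20*J) = -20*J**2)
(-743 + c(81))/(g(4) - 13660) = (-743 - 20*81**2)/((7486 + 4**2 + 244*4) - 13660) = (-743 - 20*6561)/((7486 + 16 + 976) - 13660) = (-743 - 131220)/(8478 - 13660) = -131963/(-5182) = -131963*(-1/5182) = 131963/5182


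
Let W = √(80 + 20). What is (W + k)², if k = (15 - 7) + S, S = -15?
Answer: 9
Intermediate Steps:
k = -7 (k = (15 - 7) - 15 = 8 - 15 = -7)
W = 10 (W = √100 = 10)
(W + k)² = (10 - 7)² = 3² = 9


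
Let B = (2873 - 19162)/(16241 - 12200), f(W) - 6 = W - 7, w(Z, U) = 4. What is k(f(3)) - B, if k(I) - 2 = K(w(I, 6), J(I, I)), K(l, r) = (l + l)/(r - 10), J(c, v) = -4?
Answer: 154433/28287 ≈ 5.4595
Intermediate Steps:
K(l, r) = 2*l/(-10 + r) (K(l, r) = (2*l)/(-10 + r) = 2*l/(-10 + r))
f(W) = -1 + W (f(W) = 6 + (W - 7) = 6 + (-7 + W) = -1 + W)
B = -16289/4041 ≈ -4.0309
k(I) = 10/7 (k(I) = 2 + 2*4/(-10 - 4) = 2 + 2*4/(-14) = 2 + 2*4*(-1/14) = 2 - 4/7 = 10/7)
k(f(3)) - B = 10/7 - 1*(-16289/4041) = 10/7 + 16289/4041 = 154433/28287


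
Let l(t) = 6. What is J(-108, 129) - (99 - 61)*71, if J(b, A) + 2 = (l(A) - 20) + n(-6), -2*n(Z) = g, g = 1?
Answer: -5429/2 ≈ -2714.5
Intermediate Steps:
n(Z) = -½ (n(Z) = -½*1 = -½)
J(b, A) = -33/2 (J(b, A) = -2 + ((6 - 20) - ½) = -2 + (-14 - ½) = -2 - 29/2 = -33/2)
J(-108, 129) - (99 - 61)*71 = -33/2 - (99 - 61)*71 = -33/2 - 38*71 = -33/2 - 1*2698 = -33/2 - 2698 = -5429/2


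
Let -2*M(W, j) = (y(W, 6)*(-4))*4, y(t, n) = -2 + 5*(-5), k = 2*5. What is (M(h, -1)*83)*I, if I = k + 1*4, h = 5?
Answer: -250992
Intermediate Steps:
k = 10
y(t, n) = -27 (y(t, n) = -2 - 25 = -27)
I = 14 (I = 10 + 1*4 = 10 + 4 = 14)
M(W, j) = -216 (M(W, j) = -(-27*(-4))*4/2 = -54*4 = -½*432 = -216)
(M(h, -1)*83)*I = -216*83*14 = -17928*14 = -250992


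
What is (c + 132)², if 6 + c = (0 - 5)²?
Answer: 22801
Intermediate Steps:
c = 19 (c = -6 + (0 - 5)² = -6 + (-5)² = -6 + 25 = 19)
(c + 132)² = (19 + 132)² = 151² = 22801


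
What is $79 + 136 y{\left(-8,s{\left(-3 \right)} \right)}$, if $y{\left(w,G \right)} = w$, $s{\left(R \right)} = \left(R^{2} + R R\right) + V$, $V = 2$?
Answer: $-1009$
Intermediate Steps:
$s{\left(R \right)} = 2 + 2 R^{2}$ ($s{\left(R \right)} = \left(R^{2} + R R\right) + 2 = \left(R^{2} + R^{2}\right) + 2 = 2 R^{2} + 2 = 2 + 2 R^{2}$)
$79 + 136 y{\left(-8,s{\left(-3 \right)} \right)} = 79 + 136 \left(-8\right) = 79 - 1088 = -1009$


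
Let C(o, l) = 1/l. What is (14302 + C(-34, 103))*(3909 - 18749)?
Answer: -21860907880/103 ≈ -2.1224e+8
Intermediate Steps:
(14302 + C(-34, 103))*(3909 - 18749) = (14302 + 1/103)*(3909 - 18749) = (14302 + 1/103)*(-14840) = (1473107/103)*(-14840) = -21860907880/103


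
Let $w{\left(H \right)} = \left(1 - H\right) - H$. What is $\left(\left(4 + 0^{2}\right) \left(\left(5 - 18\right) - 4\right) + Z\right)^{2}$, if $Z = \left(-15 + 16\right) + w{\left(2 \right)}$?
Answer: $4900$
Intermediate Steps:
$w{\left(H \right)} = 1 - 2 H$
$Z = -2$ ($Z = \left(-15 + 16\right) + \left(1 - 4\right) = 1 + \left(1 - 4\right) = 1 - 3 = -2$)
$\left(\left(4 + 0^{2}\right) \left(\left(5 - 18\right) - 4\right) + Z\right)^{2} = \left(\left(4 + 0^{2}\right) \left(\left(5 - 18\right) - 4\right) - 2\right)^{2} = \left(\left(4 + 0\right) \left(\left(5 - 18\right) - 4\right) - 2\right)^{2} = \left(4 \left(-13 - 4\right) - 2\right)^{2} = \left(4 \left(-17\right) - 2\right)^{2} = \left(-68 - 2\right)^{2} = \left(-70\right)^{2} = 4900$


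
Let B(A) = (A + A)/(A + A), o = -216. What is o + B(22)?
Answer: -215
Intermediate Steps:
B(A) = 1 (B(A) = (2*A)/((2*A)) = (2*A)*(1/(2*A)) = 1)
o + B(22) = -216 + 1 = -215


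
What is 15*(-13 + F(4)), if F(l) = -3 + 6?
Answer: -150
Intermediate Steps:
F(l) = 3
15*(-13 + F(4)) = 15*(-13 + 3) = 15*(-10) = -150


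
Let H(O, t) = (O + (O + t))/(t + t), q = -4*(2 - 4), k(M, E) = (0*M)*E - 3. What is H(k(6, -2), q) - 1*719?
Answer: -5751/8 ≈ -718.88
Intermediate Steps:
k(M, E) = -3 (k(M, E) = 0*E - 3 = 0 - 3 = -3)
q = 8 (q = -4*(-2) = 8)
H(O, t) = (t + 2*O)/(2*t) (H(O, t) = (t + 2*O)/((2*t)) = (t + 2*O)*(1/(2*t)) = (t + 2*O)/(2*t))
H(k(6, -2), q) - 1*719 = (-3 + (½)*8)/8 - 1*719 = (-3 + 4)/8 - 719 = (⅛)*1 - 719 = ⅛ - 719 = -5751/8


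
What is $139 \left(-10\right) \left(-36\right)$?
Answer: $50040$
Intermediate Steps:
$139 \left(-10\right) \left(-36\right) = \left(-1390\right) \left(-36\right) = 50040$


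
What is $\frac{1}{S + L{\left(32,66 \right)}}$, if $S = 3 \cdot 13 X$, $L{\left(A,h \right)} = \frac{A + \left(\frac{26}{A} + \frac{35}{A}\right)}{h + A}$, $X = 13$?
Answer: $\frac{448}{227291} \approx 0.001971$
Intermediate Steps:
$L{\left(A,h \right)} = \frac{A + \frac{61}{A}}{A + h}$
$S = 507$ ($S = 3 \cdot 13 \cdot 13 = 39 \cdot 13 = 507$)
$\frac{1}{S + L{\left(32,66 \right)}} = \frac{1}{507 + \frac{61 + 32^{2}}{32 \left(32 + 66\right)}} = \frac{1}{507 + \frac{61 + 1024}{32 \cdot 98}} = \frac{1}{507 + \frac{1}{32} \cdot \frac{1}{98} \cdot 1085} = \frac{1}{507 + \frac{155}{448}} = \frac{1}{\frac{227291}{448}} = \frac{448}{227291}$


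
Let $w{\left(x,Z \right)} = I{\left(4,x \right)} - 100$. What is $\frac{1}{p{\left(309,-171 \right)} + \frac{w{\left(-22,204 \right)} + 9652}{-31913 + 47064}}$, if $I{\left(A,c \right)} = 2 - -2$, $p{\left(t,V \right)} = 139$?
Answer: $\frac{15151}{2115545} \approx 0.0071618$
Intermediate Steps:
$I{\left(A,c \right)} = 4$ ($I{\left(A,c \right)} = 2 + 2 = 4$)
$w{\left(x,Z \right)} = -96$ ($w{\left(x,Z \right)} = 4 - 100 = -96$)
$\frac{1}{p{\left(309,-171 \right)} + \frac{w{\left(-22,204 \right)} + 9652}{-31913 + 47064}} = \frac{1}{139 + \frac{-96 + 9652}{-31913 + 47064}} = \frac{1}{139 + \frac{9556}{15151}} = \frac{1}{\frac{2115545}{15151}} = \frac{15151}{2115545}$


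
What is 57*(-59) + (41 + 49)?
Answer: -3273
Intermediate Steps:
57*(-59) + (41 + 49) = -3363 + 90 = -3273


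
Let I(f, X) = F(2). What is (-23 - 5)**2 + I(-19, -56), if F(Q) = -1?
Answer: 783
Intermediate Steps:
I(f, X) = -1
(-23 - 5)**2 + I(-19, -56) = (-23 - 5)**2 - 1 = (-28)**2 - 1 = 784 - 1 = 783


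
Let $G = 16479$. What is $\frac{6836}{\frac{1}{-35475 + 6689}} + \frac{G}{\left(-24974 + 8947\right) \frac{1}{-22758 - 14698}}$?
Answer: $- \frac{3153193388168}{16027} \approx -1.9674 \cdot 10^{8}$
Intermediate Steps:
$\frac{6836}{\frac{1}{-35475 + 6689}} + \frac{G}{\left(-24974 + 8947\right) \frac{1}{-22758 - 14698}} = \frac{6836}{\frac{1}{-35475 + 6689}} + \frac{16479}{\left(-24974 + 8947\right) \frac{1}{-22758 - 14698}} = \frac{6836}{\frac{1}{-28786}} + \frac{16479}{\left(-16027\right) \frac{1}{-37456}} = \frac{6836}{- \frac{1}{28786}} + \frac{16479}{\left(-16027\right) \left(- \frac{1}{37456}\right)} = 6836 \left(-28786\right) + \frac{16479}{\frac{16027}{37456}} = -196781096 + 16479 \cdot \frac{37456}{16027} = -196781096 + \frac{617237424}{16027} = - \frac{3153193388168}{16027}$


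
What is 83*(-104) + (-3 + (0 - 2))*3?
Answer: -8647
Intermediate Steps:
83*(-104) + (-3 + (0 - 2))*3 = -8632 + (-3 - 2)*3 = -8632 - 5*3 = -8632 - 15 = -8647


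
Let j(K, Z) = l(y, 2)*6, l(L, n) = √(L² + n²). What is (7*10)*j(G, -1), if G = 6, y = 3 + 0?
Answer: 420*√13 ≈ 1514.3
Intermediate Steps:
y = 3
j(K, Z) = 6*√13 (j(K, Z) = √(3² + 2²)*6 = √(9 + 4)*6 = √13*6 = 6*√13)
(7*10)*j(G, -1) = (7*10)*(6*√13) = 70*(6*√13) = 420*√13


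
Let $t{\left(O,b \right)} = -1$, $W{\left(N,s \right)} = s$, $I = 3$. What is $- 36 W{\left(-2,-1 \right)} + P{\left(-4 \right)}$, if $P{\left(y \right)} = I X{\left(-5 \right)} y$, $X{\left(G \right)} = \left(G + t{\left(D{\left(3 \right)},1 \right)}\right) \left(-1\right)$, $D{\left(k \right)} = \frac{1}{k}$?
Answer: $-36$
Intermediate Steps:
$X{\left(G \right)} = 1 - G$ ($X{\left(G \right)} = \left(G - 1\right) \left(-1\right) = \left(-1 + G\right) \left(-1\right) = 1 - G$)
$P{\left(y \right)} = 18 y$ ($P{\left(y \right)} = 3 \left(1 - -5\right) y = 3 \left(1 + 5\right) y = 3 \cdot 6 y = 18 y$)
$- 36 W{\left(-2,-1 \right)} + P{\left(-4 \right)} = \left(-36\right) \left(-1\right) + 18 \left(-4\right) = 36 - 72 = -36$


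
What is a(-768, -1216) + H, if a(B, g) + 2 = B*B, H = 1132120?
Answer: 1721942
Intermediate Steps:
a(B, g) = -2 + B² (a(B, g) = -2 + B*B = -2 + B²)
a(-768, -1216) + H = (-2 + (-768)²) + 1132120 = (-2 + 589824) + 1132120 = 589822 + 1132120 = 1721942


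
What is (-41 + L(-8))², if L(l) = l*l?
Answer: 529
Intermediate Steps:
L(l) = l²
(-41 + L(-8))² = (-41 + (-8)²)² = (-41 + 64)² = 23² = 529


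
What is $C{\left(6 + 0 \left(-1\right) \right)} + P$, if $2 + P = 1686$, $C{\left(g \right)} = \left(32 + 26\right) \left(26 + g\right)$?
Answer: $3540$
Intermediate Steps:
$C{\left(g \right)} = 1508 + 58 g$ ($C{\left(g \right)} = 58 \left(26 + g\right) = 1508 + 58 g$)
$P = 1684$ ($P = -2 + 1686 = 1684$)
$C{\left(6 + 0 \left(-1\right) \right)} + P = \left(1508 + 58 \left(6 + 0 \left(-1\right)\right)\right) + 1684 = \left(1508 + 58 \left(6 + 0\right)\right) + 1684 = \left(1508 + 58 \cdot 6\right) + 1684 = \left(1508 + 348\right) + 1684 = 1856 + 1684 = 3540$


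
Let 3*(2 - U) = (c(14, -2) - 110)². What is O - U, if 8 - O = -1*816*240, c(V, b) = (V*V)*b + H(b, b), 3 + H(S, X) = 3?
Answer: 839542/3 ≈ 2.7985e+5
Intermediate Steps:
H(S, X) = 0 (H(S, X) = -3 + 3 = 0)
c(V, b) = b*V² (c(V, b) = (V*V)*b + 0 = V²*b + 0 = b*V² + 0 = b*V²)
O = 195848 (O = 8 - (-1*816)*240 = 8 - (-816)*240 = 8 - 1*(-195840) = 8 + 195840 = 195848)
U = -251998/3 (U = 2 - (-2*14² - 110)²/3 = 2 - (-2*196 - 110)²/3 = 2 - (-392 - 110)²/3 = 2 - ⅓*(-502)² = 2 - ⅓*252004 = 2 - 252004/3 = -251998/3 ≈ -83999.)
O - U = 195848 - 1*(-251998/3) = 195848 + 251998/3 = 839542/3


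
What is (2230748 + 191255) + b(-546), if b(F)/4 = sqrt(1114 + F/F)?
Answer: 2422003 + 4*sqrt(1115) ≈ 2.4221e+6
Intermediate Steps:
b(F) = 4*sqrt(1115) (b(F) = 4*sqrt(1114 + F/F) = 4*sqrt(1114 + 1) = 4*sqrt(1115))
(2230748 + 191255) + b(-546) = (2230748 + 191255) + 4*sqrt(1115) = 2422003 + 4*sqrt(1115)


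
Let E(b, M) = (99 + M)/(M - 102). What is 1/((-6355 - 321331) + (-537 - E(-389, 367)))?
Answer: -265/86979561 ≈ -3.0467e-6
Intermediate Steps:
E(b, M) = (99 + M)/(-102 + M)
1/((-6355 - 321331) + (-537 - E(-389, 367))) = 1/((-6355 - 321331) + (-537 - (99 + 367)/(-102 + 367))) = 1/(-327686 + (-537 - 466/265)) = 1/(-327686 - 142771/265) = 1/(-86979561/265) = -265/86979561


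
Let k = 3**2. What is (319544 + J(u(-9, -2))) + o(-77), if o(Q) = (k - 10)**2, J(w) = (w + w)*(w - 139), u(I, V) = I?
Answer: 322209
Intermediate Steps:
k = 9
J(w) = 2*w*(-139 + w) (J(w) = (2*w)*(-139 + w) = 2*w*(-139 + w))
o(Q) = 1 (o(Q) = (9 - 10)**2 = (-1)**2 = 1)
(319544 + J(u(-9, -2))) + o(-77) = (319544 + 2*(-9)*(-139 - 9)) + 1 = (319544 + 2*(-9)*(-148)) + 1 = (319544 + 2664) + 1 = 322208 + 1 = 322209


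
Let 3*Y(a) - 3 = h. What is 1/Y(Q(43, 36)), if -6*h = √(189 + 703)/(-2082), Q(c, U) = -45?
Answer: 351112644/351112421 - 18738*√223/351112421 ≈ 0.99920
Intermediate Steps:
h = √223/6246 (h = -√(189 + 703)/(6*(-2082)) = -√892*(-1)/(6*2082) = -2*√223*(-1)/(6*2082) = -(-1)*√223/6246 = √223/6246 ≈ 0.0023908)
Y(a) = 1 + √223/18738 (Y(a) = 1 + (√223/6246)/3 = 1 + √223/18738)
1/Y(Q(43, 36)) = 1/(1 + √223/18738)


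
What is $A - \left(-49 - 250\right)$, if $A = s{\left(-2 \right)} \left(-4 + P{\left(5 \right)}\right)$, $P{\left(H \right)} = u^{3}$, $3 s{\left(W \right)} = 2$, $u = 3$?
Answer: $\frac{943}{3} \approx 314.33$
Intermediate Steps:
$s{\left(W \right)} = \frac{2}{3}$ ($s{\left(W \right)} = \frac{1}{3} \cdot 2 = \frac{2}{3}$)
$P{\left(H \right)} = 27$ ($P{\left(H \right)} = 3^{3} = 27$)
$A = \frac{46}{3}$ ($A = \frac{2 \left(-4 + 27\right)}{3} = \frac{2}{3} \cdot 23 = \frac{46}{3} \approx 15.333$)
$A - \left(-49 - 250\right) = \frac{46}{3} - \left(-49 - 250\right) = \frac{46}{3} - -299 = \frac{46}{3} + 299 = \frac{943}{3}$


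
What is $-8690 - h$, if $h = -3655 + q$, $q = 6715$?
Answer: $-11750$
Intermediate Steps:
$h = 3060$ ($h = -3655 + 6715 = 3060$)
$-8690 - h = -8690 - 3060 = -11750$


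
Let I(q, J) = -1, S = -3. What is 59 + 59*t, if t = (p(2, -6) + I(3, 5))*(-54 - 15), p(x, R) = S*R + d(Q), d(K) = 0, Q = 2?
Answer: -69148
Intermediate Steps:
p(x, R) = -3*R (p(x, R) = -3*R + 0 = -3*R)
t = -1173 (t = (-3*(-6) - 1)*(-54 - 15) = (18 - 1)*(-69) = 17*(-69) = -1173)
59 + 59*t = 59 + 59*(-1173) = 59 - 69207 = -69148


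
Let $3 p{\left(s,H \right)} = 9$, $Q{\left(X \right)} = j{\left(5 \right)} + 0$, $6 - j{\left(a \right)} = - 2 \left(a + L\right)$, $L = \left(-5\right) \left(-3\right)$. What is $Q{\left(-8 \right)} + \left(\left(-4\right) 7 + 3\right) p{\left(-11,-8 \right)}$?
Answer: $-29$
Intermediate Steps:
$L = 15$
$j{\left(a \right)} = 36 + 2 a$ ($j{\left(a \right)} = 6 - - 2 \left(a + 15\right) = 6 - - 2 \left(15 + a\right) = 6 - \left(-30 - 2 a\right) = 6 + \left(30 + 2 a\right) = 36 + 2 a$)
$Q{\left(X \right)} = 46$ ($Q{\left(X \right)} = \left(36 + 2 \cdot 5\right) + 0 = \left(36 + 10\right) + 0 = 46 + 0 = 46$)
$p{\left(s,H \right)} = 3$ ($p{\left(s,H \right)} = \frac{1}{3} \cdot 9 = 3$)
$Q{\left(-8 \right)} + \left(\left(-4\right) 7 + 3\right) p{\left(-11,-8 \right)} = 46 + \left(\left(-4\right) 7 + 3\right) 3 = 46 + \left(-28 + 3\right) 3 = 46 - 75 = -29$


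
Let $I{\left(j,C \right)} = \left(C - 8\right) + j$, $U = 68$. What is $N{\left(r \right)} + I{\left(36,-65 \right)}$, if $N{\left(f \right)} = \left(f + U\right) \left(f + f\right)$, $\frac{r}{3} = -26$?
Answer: $1523$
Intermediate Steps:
$r = -78$ ($r = 3 \left(-26\right) = -78$)
$I{\left(j,C \right)} = -8 + C + j$ ($I{\left(j,C \right)} = \left(-8 + C\right) + j = -8 + C + j$)
$N{\left(f \right)} = 2 f \left(68 + f\right)$ ($N{\left(f \right)} = \left(f + 68\right) \left(f + f\right) = \left(68 + f\right) 2 f = 2 f \left(68 + f\right)$)
$N{\left(r \right)} + I{\left(36,-65 \right)} = 2 \left(-78\right) \left(68 - 78\right) - 37 = 2 \left(-78\right) \left(-10\right) - 37 = 1560 - 37 = 1523$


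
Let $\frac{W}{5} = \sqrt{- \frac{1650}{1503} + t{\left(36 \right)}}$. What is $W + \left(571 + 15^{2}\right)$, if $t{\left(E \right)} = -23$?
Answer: $796 + \frac{5 i \sqrt{6048573}}{501} \approx 796.0 + 24.545 i$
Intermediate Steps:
$W = \frac{5 i \sqrt{6048573}}{501}$ ($W = 5 \sqrt{- \frac{1650}{1503} - 23} = 5 \sqrt{\left(-1650\right) \frac{1}{1503} - 23} = 5 \sqrt{- \frac{550}{501} - 23} = 5 \sqrt{- \frac{12073}{501}} = 5 \frac{i \sqrt{6048573}}{501} = \frac{5 i \sqrt{6048573}}{501} \approx 24.545 i$)
$W + \left(571 + 15^{2}\right) = \frac{5 i \sqrt{6048573}}{501} + \left(571 + 15^{2}\right) = \frac{5 i \sqrt{6048573}}{501} + \left(571 + 225\right) = \frac{5 i \sqrt{6048573}}{501} + 796 = 796 + \frac{5 i \sqrt{6048573}}{501}$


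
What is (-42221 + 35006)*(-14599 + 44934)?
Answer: -218867025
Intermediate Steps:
(-42221 + 35006)*(-14599 + 44934) = -7215*30335 = -218867025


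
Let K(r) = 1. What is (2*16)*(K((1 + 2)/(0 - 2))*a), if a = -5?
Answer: -160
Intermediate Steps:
(2*16)*(K((1 + 2)/(0 - 2))*a) = (2*16)*(1*(-5)) = 32*(-5) = -160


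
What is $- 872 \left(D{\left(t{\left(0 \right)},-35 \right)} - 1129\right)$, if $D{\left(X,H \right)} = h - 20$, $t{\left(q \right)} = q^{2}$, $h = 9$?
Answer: $994080$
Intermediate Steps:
$D{\left(X,H \right)} = -11$ ($D{\left(X,H \right)} = 9 - 20 = -11$)
$- 872 \left(D{\left(t{\left(0 \right)},-35 \right)} - 1129\right) = - 872 \left(-11 - 1129\right) = \left(-872\right) \left(-1140\right) = 994080$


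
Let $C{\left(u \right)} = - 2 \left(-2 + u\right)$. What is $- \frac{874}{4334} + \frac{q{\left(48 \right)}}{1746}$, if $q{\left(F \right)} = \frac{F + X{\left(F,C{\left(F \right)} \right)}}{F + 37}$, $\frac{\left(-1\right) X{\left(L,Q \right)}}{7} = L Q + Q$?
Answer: $\frac{1815349}{160802235} \approx 0.011289$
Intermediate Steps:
$C{\left(u \right)} = 4 - 2 u$
$X{\left(L,Q \right)} = - 7 Q - 7 L Q$ ($X{\left(L,Q \right)} = - 7 \left(L Q + Q\right) = - 7 \left(Q + L Q\right) = - 7 Q - 7 L Q$)
$q{\left(F \right)} = \frac{F - 7 \left(1 + F\right) \left(4 - 2 F\right)}{37 + F}$ ($q{\left(F \right)} = \frac{F - 7 \left(4 - 2 F\right) \left(1 + F\right)}{F + 37} = \frac{F - 7 \left(1 + F\right) \left(4 - 2 F\right)}{37 + F}$)
$- \frac{874}{4334} + \frac{q{\left(48 \right)}}{1746} = - \frac{874}{4334} + \frac{\frac{1}{37 + 48} \left(48 + 14 \left(1 + 48\right) \left(-2 + 48\right)\right)}{1746} = \left(-874\right) \frac{1}{4334} + \frac{48 + 14 \cdot 49 \cdot 46}{85} \cdot \frac{1}{1746} = - \frac{437}{2167} + \frac{48 + 31556}{85} \cdot \frac{1}{1746} = - \frac{437}{2167} + \frac{1}{85} \cdot 31604 \cdot \frac{1}{1746} = - \frac{437}{2167} + \frac{31604}{85} \cdot \frac{1}{1746} = - \frac{437}{2167} + \frac{15802}{74205} = \frac{1815349}{160802235}$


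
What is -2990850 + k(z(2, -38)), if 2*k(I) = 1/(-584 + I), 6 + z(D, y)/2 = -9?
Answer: -3672763801/1228 ≈ -2.9908e+6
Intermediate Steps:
z(D, y) = -30 (z(D, y) = -12 + 2*(-9) = -12 - 18 = -30)
k(I) = 1/(2*(-584 + I))
-2990850 + k(z(2, -38)) = -2990850 + 1/(2*(-584 - 30)) = -2990850 + (1/2)/(-614) = -2990850 + (1/2)*(-1/614) = -2990850 - 1/1228 = -3672763801/1228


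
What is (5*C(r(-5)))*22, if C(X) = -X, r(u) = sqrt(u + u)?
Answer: -110*I*sqrt(10) ≈ -347.85*I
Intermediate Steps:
r(u) = sqrt(2)*sqrt(u) (r(u) = sqrt(2*u) = sqrt(2)*sqrt(u))
(5*C(r(-5)))*22 = (5*(-sqrt(2)*sqrt(-5)))*22 = (5*(-sqrt(2)*I*sqrt(5)))*22 = (5*(-I*sqrt(10)))*22 = -5*I*sqrt(10)*22 = -110*I*sqrt(10)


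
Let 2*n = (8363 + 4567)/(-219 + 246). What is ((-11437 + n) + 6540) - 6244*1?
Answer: -98114/9 ≈ -10902.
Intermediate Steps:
n = 2155/9 (n = ((8363 + 4567)/(-219 + 246))/2 = (12930/27)/2 = (12930*(1/27))/2 = (½)*(4310/9) = 2155/9 ≈ 239.44)
((-11437 + n) + 6540) - 6244*1 = ((-11437 + 2155/9) + 6540) - 6244*1 = (-100778/9 + 6540) - 6244 = -41918/9 - 6244 = -98114/9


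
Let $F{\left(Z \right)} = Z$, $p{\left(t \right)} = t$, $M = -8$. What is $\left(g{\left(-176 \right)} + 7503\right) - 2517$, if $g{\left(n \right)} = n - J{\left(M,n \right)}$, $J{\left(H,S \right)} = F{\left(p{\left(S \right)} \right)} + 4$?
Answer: $4982$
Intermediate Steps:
$J{\left(H,S \right)} = 4 + S$ ($J{\left(H,S \right)} = S + 4 = 4 + S$)
$g{\left(n \right)} = -4$ ($g{\left(n \right)} = n - \left(4 + n\right) = -4$)
$\left(g{\left(-176 \right)} + 7503\right) - 2517 = \left(-4 + 7503\right) - 2517 = 7499 - 2517 = 4982$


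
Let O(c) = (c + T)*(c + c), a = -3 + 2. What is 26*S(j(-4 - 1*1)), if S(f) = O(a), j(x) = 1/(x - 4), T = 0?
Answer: 52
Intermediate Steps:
a = -1
j(x) = 1/(-4 + x)
O(c) = 2*c² (O(c) = (c + 0)*(c + c) = c*(2*c) = 2*c²)
S(f) = 2 (S(f) = 2*(-1)² = 2*1 = 2)
26*S(j(-4 - 1*1)) = 26*2 = 52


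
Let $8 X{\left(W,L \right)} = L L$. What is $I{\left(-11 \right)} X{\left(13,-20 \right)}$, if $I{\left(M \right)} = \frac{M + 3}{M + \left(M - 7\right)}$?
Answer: $\frac{400}{29} \approx 13.793$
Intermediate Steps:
$X{\left(W,L \right)} = \frac{L^{2}}{8}$ ($X{\left(W,L \right)} = \frac{L L}{8} = \frac{L^{2}}{8}$)
$I{\left(M \right)} = \frac{3 + M}{-7 + 2 M}$ ($I{\left(M \right)} = \frac{3 + M}{M + \left(-7 + M\right)} = \frac{3 + M}{-7 + 2 M}$)
$I{\left(-11 \right)} X{\left(13,-20 \right)} = \frac{3 - 11}{-7 + 2 \left(-11\right)} \frac{\left(-20\right)^{2}}{8} = \frac{1}{-7 - 22} \left(-8\right) \frac{1}{8} \cdot 400 = \frac{1}{-29} \left(-8\right) 50 = \left(- \frac{1}{29}\right) \left(-8\right) 50 = \frac{8}{29} \cdot 50 = \frac{400}{29}$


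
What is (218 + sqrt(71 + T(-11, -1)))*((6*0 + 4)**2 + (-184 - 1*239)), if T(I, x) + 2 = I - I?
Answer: -88726 - 407*sqrt(69) ≈ -92107.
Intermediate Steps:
T(I, x) = -2 (T(I, x) = -2 + (I - I) = -2 + 0 = -2)
(218 + sqrt(71 + T(-11, -1)))*((6*0 + 4)**2 + (-184 - 1*239)) = (218 + sqrt(71 - 2))*((6*0 + 4)**2 + (-184 - 1*239)) = (218 + sqrt(69))*((0 + 4)**2 + (-184 - 239)) = (218 + sqrt(69))*(4**2 - 423) = (218 + sqrt(69))*(16 - 423) = (218 + sqrt(69))*(-407) = -88726 - 407*sqrt(69)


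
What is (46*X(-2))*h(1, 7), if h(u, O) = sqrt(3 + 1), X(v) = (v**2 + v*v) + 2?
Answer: 920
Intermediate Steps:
X(v) = 2 + 2*v**2 (X(v) = (v**2 + v**2) + 2 = 2*v**2 + 2 = 2 + 2*v**2)
h(u, O) = 2 (h(u, O) = sqrt(4) = 2)
(46*X(-2))*h(1, 7) = (46*(2 + 2*(-2)**2))*2 = (46*(2 + 2*4))*2 = (46*(2 + 8))*2 = (46*10)*2 = 460*2 = 920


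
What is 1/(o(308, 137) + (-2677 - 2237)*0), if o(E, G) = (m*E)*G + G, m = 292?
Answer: 1/12321369 ≈ 8.1160e-8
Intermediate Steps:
o(E, G) = G + 292*E*G (o(E, G) = (292*E)*G + G = 292*E*G + G = G + 292*E*G)
1/(o(308, 137) + (-2677 - 2237)*0) = 1/(137*(1 + 292*308) + (-2677 - 2237)*0) = 1/(137*(1 + 89936) - 4914*0) = 1/(137*89937 + 0) = 1/(12321369 + 0) = 1/12321369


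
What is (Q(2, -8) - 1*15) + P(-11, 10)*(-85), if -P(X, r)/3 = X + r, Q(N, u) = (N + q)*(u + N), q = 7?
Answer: -324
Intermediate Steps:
Q(N, u) = (7 + N)*(N + u) (Q(N, u) = (N + 7)*(u + N) = (7 + N)*(N + u))
P(X, r) = -3*X - 3*r (P(X, r) = -3*(X + r) = -3*X - 3*r)
(Q(2, -8) - 1*15) + P(-11, 10)*(-85) = ((2² + 7*2 + 7*(-8) + 2*(-8)) - 1*15) + (-3*(-11) - 3*10)*(-85) = ((4 + 14 - 56 - 16) - 15) + (33 - 30)*(-85) = (-54 - 15) + 3*(-85) = -69 - 255 = -324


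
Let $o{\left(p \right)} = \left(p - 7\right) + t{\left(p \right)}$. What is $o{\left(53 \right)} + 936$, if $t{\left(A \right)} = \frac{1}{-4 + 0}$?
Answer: $\frac{3927}{4} \approx 981.75$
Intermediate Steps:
$t{\left(A \right)} = - \frac{1}{4}$ ($t{\left(A \right)} = \frac{1}{-4} = - \frac{1}{4}$)
$o{\left(p \right)} = - \frac{29}{4} + p$ ($o{\left(p \right)} = \left(p - 7\right) - \frac{1}{4} = \left(-7 + p\right) - \frac{1}{4} = - \frac{29}{4} + p$)
$o{\left(53 \right)} + 936 = \left(- \frac{29}{4} + 53\right) + 936 = \frac{183}{4} + 936 = \frac{3927}{4}$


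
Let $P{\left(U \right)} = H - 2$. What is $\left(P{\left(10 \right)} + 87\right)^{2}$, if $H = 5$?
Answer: $8100$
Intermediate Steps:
$P{\left(U \right)} = 3$ ($P{\left(U \right)} = 5 - 2 = 3$)
$\left(P{\left(10 \right)} + 87\right)^{2} = \left(3 + 87\right)^{2} = 90^{2} = 8100$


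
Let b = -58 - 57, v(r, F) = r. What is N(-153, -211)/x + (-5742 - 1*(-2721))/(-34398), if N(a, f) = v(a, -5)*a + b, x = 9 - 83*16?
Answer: -265760771/15123654 ≈ -17.573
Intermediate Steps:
x = -1319 (x = 9 - 1328 = -1319)
b = -115
N(a, f) = -115 + a**2 (N(a, f) = a*a - 115 = a**2 - 115 = -115 + a**2)
N(-153, -211)/x + (-5742 - 1*(-2721))/(-34398) = (-115 + (-153)**2)/(-1319) + (-5742 - 1*(-2721))/(-34398) = (-115 + 23409)*(-1/1319) + (-5742 + 2721)*(-1/34398) = 23294*(-1/1319) - 3021*(-1/34398) = -23294/1319 + 1007/11466 = -265760771/15123654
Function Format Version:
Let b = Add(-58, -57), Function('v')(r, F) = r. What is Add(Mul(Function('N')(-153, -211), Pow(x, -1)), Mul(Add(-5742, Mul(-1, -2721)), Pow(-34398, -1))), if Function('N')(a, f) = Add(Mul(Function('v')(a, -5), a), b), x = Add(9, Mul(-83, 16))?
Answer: Rational(-265760771, 15123654) ≈ -17.573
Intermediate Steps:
x = -1319 (x = Add(9, -1328) = -1319)
b = -115
Function('N')(a, f) = Add(-115, Pow(a, 2)) (Function('N')(a, f) = Add(Mul(a, a), -115) = Add(Pow(a, 2), -115) = Add(-115, Pow(a, 2)))
Add(Mul(Function('N')(-153, -211), Pow(x, -1)), Mul(Add(-5742, Mul(-1, -2721)), Pow(-34398, -1))) = Add(Mul(Add(-115, Pow(-153, 2)), Pow(-1319, -1)), Mul(Add(-5742, Mul(-1, -2721)), Pow(-34398, -1))) = Add(Mul(Add(-115, 23409), Rational(-1, 1319)), Mul(Add(-5742, 2721), Rational(-1, 34398))) = Add(Mul(23294, Rational(-1, 1319)), Mul(-3021, Rational(-1, 34398))) = Add(Rational(-23294, 1319), Rational(1007, 11466)) = Rational(-265760771, 15123654)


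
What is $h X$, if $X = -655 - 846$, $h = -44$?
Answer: $66044$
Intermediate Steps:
$X = -1501$
$h X = \left(-44\right) \left(-1501\right) = 66044$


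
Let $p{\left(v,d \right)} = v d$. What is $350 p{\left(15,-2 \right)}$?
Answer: $-10500$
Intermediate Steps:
$p{\left(v,d \right)} = d v$
$350 p{\left(15,-2 \right)} = 350 \left(\left(-2\right) 15\right) = 350 \left(-30\right) = -10500$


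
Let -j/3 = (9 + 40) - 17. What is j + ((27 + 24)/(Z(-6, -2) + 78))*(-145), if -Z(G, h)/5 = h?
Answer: -15843/88 ≈ -180.03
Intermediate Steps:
Z(G, h) = -5*h
j = -96 (j = -3*((9 + 40) - 17) = -3*(49 - 17) = -3*32 = -96)
j + ((27 + 24)/(Z(-6, -2) + 78))*(-145) = -96 + ((27 + 24)/(-5*(-2) + 78))*(-145) = -96 + (51/(10 + 78))*(-145) = -96 + (51/88)*(-145) = -96 - 7395/88 = -15843/88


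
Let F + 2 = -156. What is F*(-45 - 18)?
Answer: 9954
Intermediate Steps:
F = -158 (F = -2 - 156 = -158)
F*(-45 - 18) = -158*(-45 - 18) = -158*(-63) = 9954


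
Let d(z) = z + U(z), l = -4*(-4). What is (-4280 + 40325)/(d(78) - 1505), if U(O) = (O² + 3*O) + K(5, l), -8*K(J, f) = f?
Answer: 36045/4889 ≈ 7.3727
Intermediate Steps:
l = 16
K(J, f) = -f/8
U(O) = -2 + O² + 3*O (U(O) = (O² + 3*O) - ⅛*16 = (O² + 3*O) - 2 = -2 + O² + 3*O)
d(z) = -2 + z² + 4*z (d(z) = z + (-2 + z² + 3*z) = -2 + z² + 4*z)
(-4280 + 40325)/(d(78) - 1505) = (-4280 + 40325)/((-2 + 78² + 4*78) - 1505) = 36045/((-2 + 6084 + 312) - 1505) = 36045/(6394 - 1505) = 36045/4889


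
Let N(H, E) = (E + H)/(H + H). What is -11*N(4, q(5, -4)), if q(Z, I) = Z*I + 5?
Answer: 121/8 ≈ 15.125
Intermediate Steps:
q(Z, I) = 5 + I*Z (q(Z, I) = I*Z + 5 = 5 + I*Z)
N(H, E) = (E + H)/(2*H) (N(H, E) = (E + H)/((2*H)) = (E + H)*(1/(2*H)) = (E + H)/(2*H))
-11*N(4, q(5, -4)) = -11*((5 - 4*5) + 4)/(2*4) = -11*((5 - 20) + 4)/(2*4) = -11*(-15 + 4)/(2*4) = -11*(-11)/(2*4) = -11*(-11/8) = 121/8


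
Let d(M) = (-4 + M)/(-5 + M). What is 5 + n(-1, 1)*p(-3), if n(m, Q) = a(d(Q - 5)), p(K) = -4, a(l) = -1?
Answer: 9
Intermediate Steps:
d(M) = (-4 + M)/(-5 + M)
n(m, Q) = -1
5 + n(-1, 1)*p(-3) = 5 - 1*(-4) = 5 + 4 = 9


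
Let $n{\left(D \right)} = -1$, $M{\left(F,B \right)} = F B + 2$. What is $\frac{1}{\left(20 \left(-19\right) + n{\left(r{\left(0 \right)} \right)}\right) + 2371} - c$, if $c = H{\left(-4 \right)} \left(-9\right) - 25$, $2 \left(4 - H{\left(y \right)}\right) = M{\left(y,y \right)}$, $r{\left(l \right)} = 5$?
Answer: $- \frac{39799}{1990} \approx -20.0$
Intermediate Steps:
$M{\left(F,B \right)} = 2 + B F$ ($M{\left(F,B \right)} = B F + 2 = 2 + B F$)
$H{\left(y \right)} = 3 - \frac{y^{2}}{2}$ ($H{\left(y \right)} = 4 - \frac{2 + y y}{2} = 4 - \frac{2 + y^{2}}{2} = 4 - \left(1 + \frac{y^{2}}{2}\right) = 3 - \frac{y^{2}}{2}$)
$c = 20$ ($c = \left(3 - \frac{\left(-4\right)^{2}}{2}\right) \left(-9\right) - 25 = \left(3 - 8\right) \left(-9\right) - 25 = \left(-5\right) \left(-9\right) - 25 = 45 - 25 = 20$)
$\frac{1}{\left(20 \left(-19\right) + n{\left(r{\left(0 \right)} \right)}\right) + 2371} - c = \frac{1}{\left(20 \left(-19\right) - 1\right) + 2371} - 20 = \frac{1}{\left(-380 - 1\right) + 2371} - 20 = \frac{1}{-381 + 2371} - 20 = \frac{1}{1990} - 20 = - \frac{39799}{1990}$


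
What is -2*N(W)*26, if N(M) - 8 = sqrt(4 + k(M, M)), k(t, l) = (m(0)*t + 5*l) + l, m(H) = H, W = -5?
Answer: -416 - 52*I*sqrt(26) ≈ -416.0 - 265.15*I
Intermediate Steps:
k(t, l) = 6*l (k(t, l) = (0*t + 5*l) + l = (0 + 5*l) + l = 5*l + l = 6*l)
N(M) = 8 + sqrt(4 + 6*M)
-2*N(W)*26 = -2*(8 + sqrt(4 + 6*(-5)))*26 = -2*(8 + sqrt(4 - 30))*26 = -2*(8 + sqrt(-26))*26 = -2*(8 + I*sqrt(26))*26 = (-16 - 2*I*sqrt(26))*26 = -416 - 52*I*sqrt(26)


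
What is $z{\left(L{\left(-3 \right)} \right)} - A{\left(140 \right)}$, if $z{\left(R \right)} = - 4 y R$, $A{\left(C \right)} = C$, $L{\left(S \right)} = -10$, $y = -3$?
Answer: $-260$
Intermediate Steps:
$z{\left(R \right)} = 12 R$ ($z{\left(R \right)} = \left(-4\right) \left(-3\right) R = 12 R$)
$z{\left(L{\left(-3 \right)} \right)} - A{\left(140 \right)} = 12 \left(-10\right) - 140 = -120 - 140 = -260$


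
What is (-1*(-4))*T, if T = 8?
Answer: 32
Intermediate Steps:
(-1*(-4))*T = -1*(-4)*8 = 4*8 = 32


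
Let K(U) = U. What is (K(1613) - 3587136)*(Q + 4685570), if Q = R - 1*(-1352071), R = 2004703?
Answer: -28836009385912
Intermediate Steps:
Q = 3356774 (Q = 2004703 - 1*(-1352071) = 2004703 + 1352071 = 3356774)
(K(1613) - 3587136)*(Q + 4685570) = (1613 - 3587136)*(3356774 + 4685570) = -3585523*8042344 = -28836009385912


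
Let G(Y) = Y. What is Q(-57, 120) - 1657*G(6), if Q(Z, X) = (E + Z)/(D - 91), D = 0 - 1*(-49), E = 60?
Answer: -139189/14 ≈ -9942.1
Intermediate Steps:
D = 49 (D = 0 + 49 = 49)
Q(Z, X) = -10/7 - Z/42 (Q(Z, X) = (60 + Z)/(49 - 91) = (60 + Z)/(-42) = (60 + Z)*(-1/42) = -10/7 - Z/42)
Q(-57, 120) - 1657*G(6) = (-10/7 - 1/42*(-57)) - 1657*6 = (-10/7 + 19/14) - 9942 = -1/14 - 9942 = -139189/14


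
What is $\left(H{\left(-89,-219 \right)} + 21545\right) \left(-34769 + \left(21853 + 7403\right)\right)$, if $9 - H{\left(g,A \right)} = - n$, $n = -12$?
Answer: $-118761046$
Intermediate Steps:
$H{\left(g,A \right)} = -3$ ($H{\left(g,A \right)} = 9 - \left(-1\right) \left(-12\right) = 9 - 12 = -3$)
$\left(H{\left(-89,-219 \right)} + 21545\right) \left(-34769 + \left(21853 + 7403\right)\right) = \left(-3 + 21545\right) \left(-34769 + \left(21853 + 7403\right)\right) = 21542 \left(-34769 + 29256\right) = 21542 \left(-5513\right) = -118761046$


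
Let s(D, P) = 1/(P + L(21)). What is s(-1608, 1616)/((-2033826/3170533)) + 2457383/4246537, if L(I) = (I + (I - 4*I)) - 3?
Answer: 7838220520395197/13568282973442902 ≈ 0.57769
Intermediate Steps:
L(I) = -3 - 2*I (L(I) = (I - 3*I) - 3 = -2*I - 3 = -3 - 2*I)
s(D, P) = 1/(-45 + P) (s(D, P) = 1/(P + (-3 - 2*21)) = 1/(P + (-3 - 42)) = 1/(P - 45) = 1/(-45 + P))
s(-1608, 1616)/((-2033826/3170533)) + 2457383/4246537 = 1/((-45 + 1616)*((-2033826/3170533))) + 2457383/4246537 = 1/(1571*((-2033826*1/3170533))) + 2457383*(1/4246537) = 1/(1571*(-2033826/3170533)) + 2457383/4246537 = (1/1571)*(-3170533/2033826) + 2457383/4246537 = -3170533/3195140646 + 2457383/4246537 = 7838220520395197/13568282973442902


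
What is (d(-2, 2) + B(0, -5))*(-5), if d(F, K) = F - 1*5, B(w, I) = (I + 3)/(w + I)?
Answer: 33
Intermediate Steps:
B(w, I) = (3 + I)/(I + w)
d(F, K) = -5 + F (d(F, K) = F - 5 = -5 + F)
(d(-2, 2) + B(0, -5))*(-5) = ((-5 - 2) + (3 - 5)/(-5 + 0))*(-5) = (-7 - 2/(-5))*(-5) = (-7 - ⅕*(-2))*(-5) = (-7 + ⅖)*(-5) = -33/5*(-5) = 33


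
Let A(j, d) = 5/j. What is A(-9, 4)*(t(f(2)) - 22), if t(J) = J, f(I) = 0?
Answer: 110/9 ≈ 12.222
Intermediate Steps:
A(-9, 4)*(t(f(2)) - 22) = (5/(-9))*(0 - 22) = (5*(-1/9))*(-22) = -5/9*(-22) = 110/9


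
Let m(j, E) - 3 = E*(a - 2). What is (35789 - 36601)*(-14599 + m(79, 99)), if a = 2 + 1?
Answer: 11771564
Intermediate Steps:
a = 3
m(j, E) = 3 + E (m(j, E) = 3 + E*(3 - 2) = 3 + E*1 = 3 + E)
(35789 - 36601)*(-14599 + m(79, 99)) = (35789 - 36601)*(-14599 + (3 + 99)) = -812*(-14599 + 102) = -812*(-14497) = 11771564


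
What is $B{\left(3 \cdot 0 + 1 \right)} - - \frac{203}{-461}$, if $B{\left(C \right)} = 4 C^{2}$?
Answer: $\frac{1641}{461} \approx 3.5597$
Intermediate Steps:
$B{\left(3 \cdot 0 + 1 \right)} - - \frac{203}{-461} = 4 \left(3 \cdot 0 + 1\right)^{2} - - \frac{203}{-461} = 4 \left(0 + 1\right)^{2} - \left(-203\right) \left(- \frac{1}{461}\right) = 4 \cdot 1^{2} - \frac{203}{461} = 4 \cdot 1 - \frac{203}{461} = 4 - \frac{203}{461} = \frac{1641}{461}$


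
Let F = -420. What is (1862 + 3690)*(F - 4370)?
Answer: -26594080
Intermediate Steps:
(1862 + 3690)*(F - 4370) = (1862 + 3690)*(-420 - 4370) = 5552*(-4790) = -26594080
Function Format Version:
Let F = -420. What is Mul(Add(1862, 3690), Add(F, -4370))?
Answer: -26594080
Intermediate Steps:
Mul(Add(1862, 3690), Add(F, -4370)) = Mul(Add(1862, 3690), Add(-420, -4370)) = Mul(5552, -4790) = -26594080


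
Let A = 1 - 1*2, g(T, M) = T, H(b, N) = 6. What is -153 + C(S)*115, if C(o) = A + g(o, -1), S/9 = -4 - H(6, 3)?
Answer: -10618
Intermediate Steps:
A = -1 (A = 1 - 2 = -1)
S = -90 (S = 9*(-4 - 1*6) = 9*(-4 - 6) = 9*(-10) = -90)
C(o) = -1 + o
-153 + C(S)*115 = -153 + (-1 - 90)*115 = -153 - 91*115 = -153 - 10465 = -10618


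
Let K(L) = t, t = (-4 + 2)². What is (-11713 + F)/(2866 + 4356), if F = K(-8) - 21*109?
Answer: -6999/3611 ≈ -1.9382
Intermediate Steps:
t = 4 (t = (-2)² = 4)
K(L) = 4
F = -2285 (F = 4 - 21*109 = 4 - 2289 = -2285)
(-11713 + F)/(2866 + 4356) = (-11713 - 2285)/(2866 + 4356) = -13998/7222 = -13998*1/7222 = -6999/3611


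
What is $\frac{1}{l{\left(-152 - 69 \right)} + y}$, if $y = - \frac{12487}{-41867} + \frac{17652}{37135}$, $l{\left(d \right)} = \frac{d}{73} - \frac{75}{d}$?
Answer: $- \frac{3583210849855}{6859806496659} \approx -0.52235$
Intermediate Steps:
$l{\left(d \right)} = - \frac{75}{d} + \frac{d}{73}$ ($l{\left(d \right)} = d \frac{1}{73} - \frac{75}{d} = \frac{d}{73} - \frac{75}{d} = - \frac{75}{d} + \frac{d}{73}$)
$y = \frac{171820147}{222104435}$ ($y = \left(-12487\right) \left(- \frac{1}{41867}\right) + 17652 \cdot \frac{1}{37135} = \frac{12487}{41867} + \frac{17652}{37135} = \frac{171820147}{222104435} \approx 0.7736$)
$\frac{1}{l{\left(-152 - 69 \right)} + y} = \frac{1}{\left(- \frac{75}{-152 - 69} + \frac{-152 - 69}{73}\right) + \frac{171820147}{222104435}} = \frac{1}{\left(- \frac{75}{-221} + \frac{1}{73} \left(-221\right)\right) + \frac{171820147}{222104435}} = \frac{1}{\left(\left(-75\right) \left(- \frac{1}{221}\right) - \frac{221}{73}\right) + \frac{171820147}{222104435}} = \frac{1}{\left(\frac{75}{221} - \frac{221}{73}\right) + \frac{171820147}{222104435}} = \frac{1}{- \frac{43366}{16133} + \frac{171820147}{222104435}} = \frac{1}{- \frac{6859806496659}{3583210849855}} = - \frac{3583210849855}{6859806496659}$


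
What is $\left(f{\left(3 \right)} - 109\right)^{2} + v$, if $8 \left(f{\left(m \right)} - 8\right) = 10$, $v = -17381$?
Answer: $- \frac{118895}{16} \approx -7430.9$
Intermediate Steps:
$f{\left(m \right)} = \frac{37}{4}$ ($f{\left(m \right)} = 8 + \frac{1}{8} \cdot 10 = 8 + \frac{5}{4} = \frac{37}{4}$)
$\left(f{\left(3 \right)} - 109\right)^{2} + v = \left(\frac{37}{4} - 109\right)^{2} - 17381 = \left(- \frac{399}{4}\right)^{2} - 17381 = \frac{159201}{16} - 17381 = - \frac{118895}{16}$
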